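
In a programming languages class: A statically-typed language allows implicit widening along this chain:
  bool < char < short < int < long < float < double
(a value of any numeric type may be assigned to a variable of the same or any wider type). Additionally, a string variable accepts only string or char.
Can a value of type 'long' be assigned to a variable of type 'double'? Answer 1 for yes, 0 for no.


Target variable type: double
Source value type: long
Numeric ranks: long=4, double=6
Widening allowed iff rank(source) <= rank(target): 4 <= 6? Yes
Result: 1

1


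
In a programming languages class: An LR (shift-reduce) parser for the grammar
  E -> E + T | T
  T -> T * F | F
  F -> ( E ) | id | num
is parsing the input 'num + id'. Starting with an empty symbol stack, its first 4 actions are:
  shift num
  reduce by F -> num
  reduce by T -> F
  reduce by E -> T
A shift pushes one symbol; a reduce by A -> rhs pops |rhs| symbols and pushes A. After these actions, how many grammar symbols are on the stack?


Tracking the symbol stack through each action:
  Action 1: shift 'num' : push -> stack = [num] (size 1)
  Action 2: reduce by F -> num : pop 1, push F -> stack = [F] (size 1)
  Action 3: reduce by T -> F : pop 1, push T -> stack = [T] (size 1)
  Action 4: reduce by E -> T : pop 1, push E -> stack = [E] (size 1)
Final stack size: 1

1


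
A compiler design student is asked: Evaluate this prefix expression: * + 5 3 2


Parsing prefix expression: * + 5 3 2
Step 1: Innermost operation '+ 5 3'
  5 + 3 = 8
Step 2: Outer operation '* [8] 2'
  8 * 2 = 16

16


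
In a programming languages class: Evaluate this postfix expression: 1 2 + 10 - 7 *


Processing tokens left to right:
Push 1, Push 2
Pop 1 and 2, compute 1 + 2 = 3, push 3
Push 10
Pop 3 and 10, compute 3 - 10 = -7, push -7
Push 7
Pop -7 and 7, compute -7 * 7 = -49, push -49
Stack result: -49

-49


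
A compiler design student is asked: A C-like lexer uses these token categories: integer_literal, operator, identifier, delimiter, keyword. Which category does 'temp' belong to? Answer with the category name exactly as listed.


Token: 'temp'
Checking categories:
  identifier: YES
  integer_literal: no
  operator: no
  keyword: no
  delimiter: no
Category: identifier

identifier


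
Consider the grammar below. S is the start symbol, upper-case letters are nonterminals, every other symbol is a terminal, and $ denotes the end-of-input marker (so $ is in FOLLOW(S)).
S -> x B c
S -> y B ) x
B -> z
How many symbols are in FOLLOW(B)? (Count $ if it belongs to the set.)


S is the start symbol and does not occur in any rule body, so FOLLOW(S) = {$}.
Examining every occurrence of B in a rule body:
  S -> x B c : B is followed by terminal 'c' -> add 'c'
  S -> y B ) x : B is followed by terminal ')' -> add ')'
  B -> z : B does not occur in the body -> contributes nothing
FOLLOW(B) = {), c}
Count: 2

2


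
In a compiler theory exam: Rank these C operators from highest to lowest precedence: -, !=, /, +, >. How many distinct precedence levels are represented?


Looking up precedence for each operator:
  - -> precedence 5
  != -> precedence 3
  / -> precedence 6
  + -> precedence 5
  > -> precedence 4
Sorted highest to lowest: /, -, +, >, !=
Distinct precedence values: [6, 5, 4, 3]
Number of distinct levels: 4

4


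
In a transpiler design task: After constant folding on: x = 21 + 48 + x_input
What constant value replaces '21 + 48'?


Identifying constant sub-expression:
  Original: x = 21 + 48 + x_input
  21 and 48 are both compile-time constants
  Evaluating: 21 + 48 = 69
  After folding: x = 69 + x_input

69


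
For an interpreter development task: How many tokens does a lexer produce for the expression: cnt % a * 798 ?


Scanning 'cnt % a * 798'
Token 1: 'cnt' -> identifier
Token 2: '%' -> operator
Token 3: 'a' -> identifier
Token 4: '*' -> operator
Token 5: '798' -> integer_literal
Total tokens: 5

5


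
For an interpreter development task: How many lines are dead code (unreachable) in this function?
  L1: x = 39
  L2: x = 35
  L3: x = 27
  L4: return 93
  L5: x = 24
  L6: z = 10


Analyzing control flow:
  L1: reachable (before return)
  L2: reachable (before return)
  L3: reachable (before return)
  L4: reachable (return statement)
  L5: DEAD (after return at L4)
  L6: DEAD (after return at L4)
Return at L4, total lines = 6
Dead lines: L5 through L6
Count: 2

2


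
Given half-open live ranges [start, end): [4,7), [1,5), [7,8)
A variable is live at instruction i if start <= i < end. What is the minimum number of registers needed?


Live ranges:
  Var0: [4, 7)
  Var1: [1, 5)
  Var2: [7, 8)
Sweep-line events (position, delta, active):
  pos=1 start -> active=1
  pos=4 start -> active=2
  pos=5 end -> active=1
  pos=7 end -> active=0
  pos=7 start -> active=1
  pos=8 end -> active=0
Maximum simultaneous active: 2
Minimum registers needed: 2

2


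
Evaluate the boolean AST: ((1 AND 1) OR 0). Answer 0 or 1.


Step 1: Evaluate inner node
  1 AND 1 = 1
Step 2: Evaluate root node
  1 OR 0 = 1

1


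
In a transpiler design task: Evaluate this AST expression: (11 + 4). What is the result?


Expression: (11 + 4)
Evaluating step by step:
  11 + 4 = 15
Result: 15

15


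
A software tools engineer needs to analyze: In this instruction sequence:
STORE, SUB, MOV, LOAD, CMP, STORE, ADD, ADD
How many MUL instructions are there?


Scanning instruction sequence for MUL:
  Position 1: STORE
  Position 2: SUB
  Position 3: MOV
  Position 4: LOAD
  Position 5: CMP
  Position 6: STORE
  Position 7: ADD
  Position 8: ADD
Matches at positions: []
Total MUL count: 0

0


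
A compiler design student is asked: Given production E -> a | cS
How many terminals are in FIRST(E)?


Production: E -> a | cS
Examining each alternative for leading terminals:
  E -> a : first terminal = 'a'
  E -> cS : first terminal = 'c'
FIRST(E) = {a, c}
Count: 2

2


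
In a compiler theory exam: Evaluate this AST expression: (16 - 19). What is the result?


Expression: (16 - 19)
Evaluating step by step:
  16 - 19 = -3
Result: -3

-3


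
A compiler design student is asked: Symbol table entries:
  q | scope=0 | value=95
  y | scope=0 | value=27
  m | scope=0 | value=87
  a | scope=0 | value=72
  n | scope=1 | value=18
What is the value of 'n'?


Searching symbol table for 'n':
  q | scope=0 | value=95
  y | scope=0 | value=27
  m | scope=0 | value=87
  a | scope=0 | value=72
  n | scope=1 | value=18 <- MATCH
Found 'n' at scope 1 with value 18

18


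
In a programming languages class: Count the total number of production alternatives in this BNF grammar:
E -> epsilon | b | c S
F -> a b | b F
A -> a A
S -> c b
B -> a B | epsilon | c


Counting alternatives per rule:
  E: 3 alternative(s)
  F: 2 alternative(s)
  A: 1 alternative(s)
  S: 1 alternative(s)
  B: 3 alternative(s)
Sum: 3 + 2 + 1 + 1 + 3 = 10

10


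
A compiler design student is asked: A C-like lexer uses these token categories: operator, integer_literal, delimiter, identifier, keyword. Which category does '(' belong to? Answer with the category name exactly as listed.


Token: '('
Checking categories:
  identifier: no
  integer_literal: no
  operator: no
  keyword: no
  delimiter: YES
Category: delimiter

delimiter


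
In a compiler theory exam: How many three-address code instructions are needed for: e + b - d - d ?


Expression: e + b - d - d
Generating three-address code (respecting * over +/- precedence):
  Instruction 1: t1 = e + b
  Instruction 2: t2 = t1 - d
  Instruction 3: t3 = t2 - d
Total instructions: 3

3


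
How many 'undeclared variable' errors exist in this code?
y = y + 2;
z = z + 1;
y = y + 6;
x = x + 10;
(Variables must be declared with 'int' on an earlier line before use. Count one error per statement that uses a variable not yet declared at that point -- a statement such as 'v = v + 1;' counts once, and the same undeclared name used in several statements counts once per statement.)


Scanning code line by line:
  Line 1: use 'y' -> ERROR (undeclared)
  Line 2: use 'z' -> ERROR (undeclared)
  Line 3: use 'y' -> ERROR (undeclared)
  Line 4: use 'x' -> ERROR (undeclared)
Total undeclared variable errors: 4

4


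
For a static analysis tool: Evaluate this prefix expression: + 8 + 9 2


Parsing prefix expression: + 8 + 9 2
Step 1: Innermost operation '+ 9 2'
  9 + 2 = 11
Step 2: Outer operation '+ 8 [11]'
  8 + 11 = 19

19


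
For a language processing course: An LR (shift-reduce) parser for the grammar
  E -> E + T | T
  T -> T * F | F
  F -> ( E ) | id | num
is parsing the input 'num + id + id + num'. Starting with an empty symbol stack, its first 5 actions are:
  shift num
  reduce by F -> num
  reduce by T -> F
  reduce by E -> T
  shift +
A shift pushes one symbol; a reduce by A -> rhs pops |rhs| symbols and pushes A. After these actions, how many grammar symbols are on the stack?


Tracking the symbol stack through each action:
  Action 1: shift 'num' : push -> stack = [num] (size 1)
  Action 2: reduce by F -> num : pop 1, push F -> stack = [F] (size 1)
  Action 3: reduce by T -> F : pop 1, push T -> stack = [T] (size 1)
  Action 4: reduce by E -> T : pop 1, push E -> stack = [E] (size 1)
  Action 5: shift '+' : push -> stack = [E, +] (size 2)
Final stack size: 2

2


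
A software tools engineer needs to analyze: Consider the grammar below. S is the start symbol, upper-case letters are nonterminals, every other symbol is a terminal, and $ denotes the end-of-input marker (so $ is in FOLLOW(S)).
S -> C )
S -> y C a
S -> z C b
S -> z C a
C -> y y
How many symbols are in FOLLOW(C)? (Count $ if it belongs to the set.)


S is the start symbol and does not occur in any rule body, so FOLLOW(S) = {$}.
Examining every occurrence of C in a rule body:
  S -> C ) : C is followed by terminal ')' -> add ')'
  S -> y C a : C is followed by terminal 'a' -> add 'a'
  S -> z C b : C is followed by terminal 'b' -> add 'b'
  S -> z C a : C is followed by terminal 'a' -> add 'a' (already in the set)
  C -> y y : C does not occur in the body -> contributes nothing
FOLLOW(C) = {), a, b}
Count: 3

3


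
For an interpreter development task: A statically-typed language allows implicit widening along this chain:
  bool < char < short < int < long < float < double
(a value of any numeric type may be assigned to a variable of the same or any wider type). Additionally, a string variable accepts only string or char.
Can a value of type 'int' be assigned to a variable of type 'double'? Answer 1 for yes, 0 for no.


Target variable type: double
Source value type: int
Numeric ranks: int=3, double=6
Widening allowed iff rank(source) <= rank(target): 3 <= 6? Yes
Result: 1

1


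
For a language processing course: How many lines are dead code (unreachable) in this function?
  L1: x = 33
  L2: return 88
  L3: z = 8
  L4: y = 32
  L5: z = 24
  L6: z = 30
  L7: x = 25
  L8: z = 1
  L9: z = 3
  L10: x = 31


Analyzing control flow:
  L1: reachable (before return)
  L2: reachable (return statement)
  L3: DEAD (after return at L2)
  L4: DEAD (after return at L2)
  L5: DEAD (after return at L2)
  L6: DEAD (after return at L2)
  L7: DEAD (after return at L2)
  L8: DEAD (after return at L2)
  L9: DEAD (after return at L2)
  L10: DEAD (after return at L2)
Return at L2, total lines = 10
Dead lines: L3 through L10
Count: 8

8


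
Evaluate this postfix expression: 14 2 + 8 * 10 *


Processing tokens left to right:
Push 14, Push 2
Pop 14 and 2, compute 14 + 2 = 16, push 16
Push 8
Pop 16 and 8, compute 16 * 8 = 128, push 128
Push 10
Pop 128 and 10, compute 128 * 10 = 1280, push 1280
Stack result: 1280

1280


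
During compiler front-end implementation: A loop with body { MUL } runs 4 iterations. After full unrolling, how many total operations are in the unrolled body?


Loop body operations: MUL (1 op per iteration)
Unrolling 4 iterations:
  Iteration 1: MUL (1 ops)
  Iteration 2: MUL (1 ops)
  Iteration 3: MUL (1 ops)
  Iteration 4: MUL (1 ops)
Total: 4 iterations * 1 ops/iter = 4 operations

4


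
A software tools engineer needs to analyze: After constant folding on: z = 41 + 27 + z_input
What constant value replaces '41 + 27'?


Identifying constant sub-expression:
  Original: z = 41 + 27 + z_input
  41 and 27 are both compile-time constants
  Evaluating: 41 + 27 = 68
  After folding: z = 68 + z_input

68


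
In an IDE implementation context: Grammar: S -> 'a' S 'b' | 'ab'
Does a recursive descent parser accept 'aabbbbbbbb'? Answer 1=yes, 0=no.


Grammar accepts strings of the form a^n b^n (n >= 1)
Word: 'aabbbbbbbb'
Counting: 2 a's and 8 b's
Check: 2 == 8? No
Mismatch: a-count != b-count
Rejected

0


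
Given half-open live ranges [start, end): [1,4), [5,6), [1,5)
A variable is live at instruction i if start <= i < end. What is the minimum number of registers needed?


Live ranges:
  Var0: [1, 4)
  Var1: [5, 6)
  Var2: [1, 5)
Sweep-line events (position, delta, active):
  pos=1 start -> active=1
  pos=1 start -> active=2
  pos=4 end -> active=1
  pos=5 end -> active=0
  pos=5 start -> active=1
  pos=6 end -> active=0
Maximum simultaneous active: 2
Minimum registers needed: 2

2


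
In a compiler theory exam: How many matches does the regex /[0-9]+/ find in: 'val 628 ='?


Pattern: /[0-9]+/ (int literals)
Input: 'val 628 ='
Scanning for matches:
  Match 1: '628'
Total matches: 1

1


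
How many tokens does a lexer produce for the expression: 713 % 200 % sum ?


Scanning '713 % 200 % sum'
Token 1: '713' -> integer_literal
Token 2: '%' -> operator
Token 3: '200' -> integer_literal
Token 4: '%' -> operator
Token 5: 'sum' -> identifier
Total tokens: 5

5


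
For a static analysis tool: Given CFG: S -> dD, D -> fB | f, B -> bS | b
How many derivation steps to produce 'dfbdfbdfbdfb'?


Grammar: S -> dD, D -> fB | f, B -> bS | b
Deriving 'dfbdfbdfbdfb':
Step 1: S -> dD => dD
Step 2: D -> fB => dfB
Step 3: B -> bS => dfbS
Step 4: S -> dD => dfbdD
Step 5: D -> fB => dfbdfB
Step 6: B -> bS => dfbdfbS
Step 7: S -> dD => dfbdfbdD
Step 8: D -> fB => dfbdfbdfB
Step 9: B -> bS => dfbdfbdfbS
Step 10: S -> dD => dfbdfbdfbdD
Step 11: D -> fB => dfbdfbdfbdfB
Step 12: B -> b => dfbdfbdfbdfb
Total derivation steps: 12

12


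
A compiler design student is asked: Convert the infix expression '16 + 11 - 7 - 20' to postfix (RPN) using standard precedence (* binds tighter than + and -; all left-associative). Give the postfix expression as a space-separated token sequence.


Applying the shunting-yard algorithm:
  Operand 16 -> output
  Push '+' onto operator stack -> op-stack: [+]
  Operand 11 -> output
  See '-' (prec 1); top '+' (prec 1) >= it -> pop '+' to output
  Push '-' onto operator stack -> op-stack: [-]
  Operand 7 -> output
  See '-' (prec 1); top '-' (prec 1) >= it -> pop '-' to output
  Push '-' onto operator stack -> op-stack: [-]
  Operand 20 -> output
  End of input: pop '-' to output
Postfix result: 16 11 + 7 - 20 -

16 11 + 7 - 20 -


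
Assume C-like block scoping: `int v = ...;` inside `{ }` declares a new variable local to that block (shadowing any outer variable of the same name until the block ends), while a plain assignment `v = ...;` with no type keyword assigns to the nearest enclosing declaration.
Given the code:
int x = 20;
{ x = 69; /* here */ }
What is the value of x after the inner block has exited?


Analyzing scoping rules:
Outer scope: declares x = 20
Inner block: 'x = 69;' has no type keyword, so it is an assignment to the outer x (no shadowing)
The assignment changed the outer variable itself, so the new value persists after the block -> 69
Result: 69

69


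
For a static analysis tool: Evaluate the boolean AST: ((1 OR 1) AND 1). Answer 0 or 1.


Step 1: Evaluate inner node
  1 OR 1 = 1
Step 2: Evaluate root node
  1 AND 1 = 1

1


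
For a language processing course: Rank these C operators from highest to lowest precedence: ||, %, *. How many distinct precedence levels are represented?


Looking up precedence for each operator:
  || -> precedence 1
  % -> precedence 6
  * -> precedence 6
Sorted highest to lowest: %, *, ||
Distinct precedence values: [6, 1]
Number of distinct levels: 2

2


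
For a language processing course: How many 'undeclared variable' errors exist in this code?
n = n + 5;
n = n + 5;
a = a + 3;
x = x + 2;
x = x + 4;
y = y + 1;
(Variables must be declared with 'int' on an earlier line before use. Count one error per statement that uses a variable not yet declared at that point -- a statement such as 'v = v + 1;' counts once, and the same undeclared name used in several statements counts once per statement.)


Scanning code line by line:
  Line 1: use 'n' -> ERROR (undeclared)
  Line 2: use 'n' -> ERROR (undeclared)
  Line 3: use 'a' -> ERROR (undeclared)
  Line 4: use 'x' -> ERROR (undeclared)
  Line 5: use 'x' -> ERROR (undeclared)
  Line 6: use 'y' -> ERROR (undeclared)
Total undeclared variable errors: 6

6


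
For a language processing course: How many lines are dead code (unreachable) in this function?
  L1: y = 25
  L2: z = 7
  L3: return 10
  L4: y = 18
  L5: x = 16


Analyzing control flow:
  L1: reachable (before return)
  L2: reachable (before return)
  L3: reachable (return statement)
  L4: DEAD (after return at L3)
  L5: DEAD (after return at L3)
Return at L3, total lines = 5
Dead lines: L4 through L5
Count: 2

2


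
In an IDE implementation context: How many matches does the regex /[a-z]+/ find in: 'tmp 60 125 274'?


Pattern: /[a-z]+/ (identifiers)
Input: 'tmp 60 125 274'
Scanning for matches:
  Match 1: 'tmp'
Total matches: 1

1


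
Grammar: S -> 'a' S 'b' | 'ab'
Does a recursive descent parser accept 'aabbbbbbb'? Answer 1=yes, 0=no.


Grammar accepts strings of the form a^n b^n (n >= 1)
Word: 'aabbbbbbb'
Counting: 2 a's and 7 b's
Check: 2 == 7? No
Mismatch: a-count != b-count
Rejected

0


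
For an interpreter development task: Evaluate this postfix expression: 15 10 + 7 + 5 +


Processing tokens left to right:
Push 15, Push 10
Pop 15 and 10, compute 15 + 10 = 25, push 25
Push 7
Pop 25 and 7, compute 25 + 7 = 32, push 32
Push 5
Pop 32 and 5, compute 32 + 5 = 37, push 37
Stack result: 37

37


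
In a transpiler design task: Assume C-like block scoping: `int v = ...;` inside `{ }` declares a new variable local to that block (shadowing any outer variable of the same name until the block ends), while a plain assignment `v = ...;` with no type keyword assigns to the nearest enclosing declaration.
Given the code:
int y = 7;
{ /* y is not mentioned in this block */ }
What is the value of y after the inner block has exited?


Analyzing scoping rules:
Outer scope: declares y = 7
Inner block: y is neither redeclared nor assigned -> unchanged
After the block -> 7
Result: 7

7


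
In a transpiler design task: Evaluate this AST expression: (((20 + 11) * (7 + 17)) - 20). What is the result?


Expression: (((20 + 11) * (7 + 17)) - 20)
Evaluating step by step:
  20 + 11 = 31
  7 + 17 = 24
  31 * 24 = 744
  744 - 20 = 724
Result: 724

724


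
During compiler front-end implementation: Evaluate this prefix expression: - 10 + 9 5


Parsing prefix expression: - 10 + 9 5
Step 1: Innermost operation '+ 9 5'
  9 + 5 = 14
Step 2: Outer operation '- 10 [14]'
  10 - 14 = -4

-4


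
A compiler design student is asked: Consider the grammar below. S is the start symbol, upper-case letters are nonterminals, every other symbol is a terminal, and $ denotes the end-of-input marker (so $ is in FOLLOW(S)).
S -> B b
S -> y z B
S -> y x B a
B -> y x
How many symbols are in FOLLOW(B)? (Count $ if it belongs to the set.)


S is the start symbol and does not occur in any rule body, so FOLLOW(S) = {$}.
Examining every occurrence of B in a rule body:
  S -> B b : B is followed by terminal 'b' -> add 'b'
  S -> y z B : B is at the right end -> add FOLLOW(S) = {$}
  S -> y x B a : B is followed by terminal 'a' -> add 'a'
  B -> y x : B does not occur in the body -> contributes nothing
FOLLOW(B) = {a, b, $}
Count: 3

3


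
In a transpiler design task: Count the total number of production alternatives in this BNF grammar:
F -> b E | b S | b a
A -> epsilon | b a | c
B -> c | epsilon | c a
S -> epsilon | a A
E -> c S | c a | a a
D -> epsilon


Counting alternatives per rule:
  F: 3 alternative(s)
  A: 3 alternative(s)
  B: 3 alternative(s)
  S: 2 alternative(s)
  E: 3 alternative(s)
  D: 1 alternative(s)
Sum: 3 + 3 + 3 + 2 + 3 + 1 = 15

15


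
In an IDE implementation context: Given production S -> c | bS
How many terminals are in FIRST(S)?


Production: S -> c | bS
Examining each alternative for leading terminals:
  S -> c : first terminal = 'c'
  S -> bS : first terminal = 'b'
FIRST(S) = {b, c}
Count: 2

2


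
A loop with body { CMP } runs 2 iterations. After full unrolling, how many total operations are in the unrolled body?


Loop body operations: CMP (1 op per iteration)
Unrolling 2 iterations:
  Iteration 1: CMP (1 ops)
  Iteration 2: CMP (1 ops)
Total: 2 iterations * 1 ops/iter = 2 operations

2


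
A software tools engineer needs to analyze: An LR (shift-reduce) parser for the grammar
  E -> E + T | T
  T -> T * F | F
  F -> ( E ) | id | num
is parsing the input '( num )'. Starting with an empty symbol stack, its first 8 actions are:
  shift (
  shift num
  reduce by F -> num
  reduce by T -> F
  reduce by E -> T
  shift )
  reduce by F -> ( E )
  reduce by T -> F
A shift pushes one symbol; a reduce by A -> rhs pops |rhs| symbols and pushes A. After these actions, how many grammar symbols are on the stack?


Tracking the symbol stack through each action:
  Action 1: shift '(' : push -> stack = [(] (size 1)
  Action 2: shift 'num' : push -> stack = [(, num] (size 2)
  Action 3: reduce by F -> num : pop 1, push F -> stack = [(, F] (size 2)
  Action 4: reduce by T -> F : pop 1, push T -> stack = [(, T] (size 2)
  Action 5: reduce by E -> T : pop 1, push E -> stack = [(, E] (size 2)
  Action 6: shift ')' : push -> stack = [(, E, )] (size 3)
  Action 7: reduce by F -> ( E ) : pop 3, push F -> stack = [F] (size 1)
  Action 8: reduce by T -> F : pop 1, push T -> stack = [T] (size 1)
Final stack size: 1

1


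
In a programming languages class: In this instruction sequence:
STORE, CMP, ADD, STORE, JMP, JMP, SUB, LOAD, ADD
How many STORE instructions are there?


Scanning instruction sequence for STORE:
  Position 1: STORE <- MATCH
  Position 2: CMP
  Position 3: ADD
  Position 4: STORE <- MATCH
  Position 5: JMP
  Position 6: JMP
  Position 7: SUB
  Position 8: LOAD
  Position 9: ADD
Matches at positions: [1, 4]
Total STORE count: 2

2


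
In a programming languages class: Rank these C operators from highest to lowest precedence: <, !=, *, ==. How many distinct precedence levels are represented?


Looking up precedence for each operator:
  < -> precedence 4
  != -> precedence 3
  * -> precedence 6
  == -> precedence 3
Sorted highest to lowest: *, <, !=, ==
Distinct precedence values: [6, 4, 3]
Number of distinct levels: 3

3


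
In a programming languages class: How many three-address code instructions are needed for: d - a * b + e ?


Expression: d - a * b + e
Generating three-address code (respecting * over +/- precedence):
  Instruction 1: t1 = a * b
  Instruction 2: t2 = d - t1
  Instruction 3: t3 = t2 + e
Total instructions: 3

3


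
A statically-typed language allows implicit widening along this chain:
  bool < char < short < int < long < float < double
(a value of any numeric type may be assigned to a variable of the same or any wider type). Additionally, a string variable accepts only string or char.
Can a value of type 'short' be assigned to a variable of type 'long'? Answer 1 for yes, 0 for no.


Target variable type: long
Source value type: short
Numeric ranks: short=2, long=4
Widening allowed iff rank(source) <= rank(target): 2 <= 4? Yes
Result: 1

1


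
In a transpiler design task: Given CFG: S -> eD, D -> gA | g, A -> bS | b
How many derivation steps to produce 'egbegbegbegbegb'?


Grammar: S -> eD, D -> gA | g, A -> bS | b
Deriving 'egbegbegbegbegb':
Step 1: S -> eD => eD
Step 2: D -> gA => egA
Step 3: A -> bS => egbS
Step 4: S -> eD => egbeD
Step 5: D -> gA => egbegA
Step 6: A -> bS => egbegbS
Step 7: S -> eD => egbegbeD
Step 8: D -> gA => egbegbegA
Step 9: A -> bS => egbegbegbS
Step 10: S -> eD => egbegbegbeD
Step 11: D -> gA => egbegbegbegA
Step 12: A -> bS => egbegbegbegbS
Step 13: S -> eD => egbegbegbegbeD
Step 14: D -> gA => egbegbegbegbegA
Step 15: A -> b => egbegbegbegbegb
Total derivation steps: 15

15


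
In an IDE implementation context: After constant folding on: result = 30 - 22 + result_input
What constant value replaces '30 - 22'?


Identifying constant sub-expression:
  Original: result = 30 - 22 + result_input
  30 and 22 are both compile-time constants
  Evaluating: 30 - 22 = 8
  After folding: result = 8 + result_input

8


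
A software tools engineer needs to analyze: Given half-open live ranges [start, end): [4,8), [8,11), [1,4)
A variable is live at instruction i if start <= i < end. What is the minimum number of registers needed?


Live ranges:
  Var0: [4, 8)
  Var1: [8, 11)
  Var2: [1, 4)
Sweep-line events (position, delta, active):
  pos=1 start -> active=1
  pos=4 end -> active=0
  pos=4 start -> active=1
  pos=8 end -> active=0
  pos=8 start -> active=1
  pos=11 end -> active=0
Maximum simultaneous active: 1
Minimum registers needed: 1

1


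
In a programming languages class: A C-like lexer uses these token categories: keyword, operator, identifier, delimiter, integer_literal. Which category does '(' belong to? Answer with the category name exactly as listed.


Token: '('
Checking categories:
  identifier: no
  integer_literal: no
  operator: no
  keyword: no
  delimiter: YES
Category: delimiter

delimiter


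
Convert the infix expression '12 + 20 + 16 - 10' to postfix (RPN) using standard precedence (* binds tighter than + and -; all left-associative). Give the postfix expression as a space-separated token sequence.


Applying the shunting-yard algorithm:
  Operand 12 -> output
  Push '+' onto operator stack -> op-stack: [+]
  Operand 20 -> output
  See '+' (prec 1); top '+' (prec 1) >= it -> pop '+' to output
  Push '+' onto operator stack -> op-stack: [+]
  Operand 16 -> output
  See '-' (prec 1); top '+' (prec 1) >= it -> pop '+' to output
  Push '-' onto operator stack -> op-stack: [-]
  Operand 10 -> output
  End of input: pop '-' to output
Postfix result: 12 20 + 16 + 10 -

12 20 + 16 + 10 -


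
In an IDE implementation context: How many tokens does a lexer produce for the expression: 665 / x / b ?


Scanning '665 / x / b'
Token 1: '665' -> integer_literal
Token 2: '/' -> operator
Token 3: 'x' -> identifier
Token 4: '/' -> operator
Token 5: 'b' -> identifier
Total tokens: 5

5


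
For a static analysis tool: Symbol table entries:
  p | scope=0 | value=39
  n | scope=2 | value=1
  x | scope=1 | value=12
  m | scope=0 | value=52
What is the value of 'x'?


Searching symbol table for 'x':
  p | scope=0 | value=39
  n | scope=2 | value=1
  x | scope=1 | value=12 <- MATCH
  m | scope=0 | value=52
Found 'x' at scope 1 with value 12

12


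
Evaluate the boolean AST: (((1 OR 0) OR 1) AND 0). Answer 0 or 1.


Step 1: Evaluate inner node
  1 OR 0 = 1
Step 2: Evaluate next node
  1 OR 1 = 1
Step 3: Evaluate root node
  1 AND 0 = 0

0


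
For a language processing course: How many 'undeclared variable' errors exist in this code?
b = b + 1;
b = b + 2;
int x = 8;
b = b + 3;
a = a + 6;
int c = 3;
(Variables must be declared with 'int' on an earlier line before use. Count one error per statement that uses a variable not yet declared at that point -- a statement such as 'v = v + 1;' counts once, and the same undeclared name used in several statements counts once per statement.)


Scanning code line by line:
  Line 1: use 'b' -> ERROR (undeclared)
  Line 2: use 'b' -> ERROR (undeclared)
  Line 3: declare 'x' -> declared = ['x']
  Line 4: use 'b' -> ERROR (undeclared)
  Line 5: use 'a' -> ERROR (undeclared)
  Line 6: declare 'c' -> declared = ['c', 'x']
Total undeclared variable errors: 4

4


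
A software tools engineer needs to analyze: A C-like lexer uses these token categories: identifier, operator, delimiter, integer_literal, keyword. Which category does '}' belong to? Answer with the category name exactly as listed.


Token: '}'
Checking categories:
  identifier: no
  integer_literal: no
  operator: no
  keyword: no
  delimiter: YES
Category: delimiter

delimiter


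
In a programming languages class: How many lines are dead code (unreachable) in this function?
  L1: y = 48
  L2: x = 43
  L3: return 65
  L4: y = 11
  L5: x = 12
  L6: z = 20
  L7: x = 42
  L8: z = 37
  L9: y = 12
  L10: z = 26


Analyzing control flow:
  L1: reachable (before return)
  L2: reachable (before return)
  L3: reachable (return statement)
  L4: DEAD (after return at L3)
  L5: DEAD (after return at L3)
  L6: DEAD (after return at L3)
  L7: DEAD (after return at L3)
  L8: DEAD (after return at L3)
  L9: DEAD (after return at L3)
  L10: DEAD (after return at L3)
Return at L3, total lines = 10
Dead lines: L4 through L10
Count: 7

7


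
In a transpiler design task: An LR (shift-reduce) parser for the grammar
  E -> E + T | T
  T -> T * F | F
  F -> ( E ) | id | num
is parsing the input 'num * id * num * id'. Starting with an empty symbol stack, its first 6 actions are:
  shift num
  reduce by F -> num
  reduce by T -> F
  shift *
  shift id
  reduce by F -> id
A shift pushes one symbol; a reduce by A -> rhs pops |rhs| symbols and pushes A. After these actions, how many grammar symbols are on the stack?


Tracking the symbol stack through each action:
  Action 1: shift 'num' : push -> stack = [num] (size 1)
  Action 2: reduce by F -> num : pop 1, push F -> stack = [F] (size 1)
  Action 3: reduce by T -> F : pop 1, push T -> stack = [T] (size 1)
  Action 4: shift '*' : push -> stack = [T, *] (size 2)
  Action 5: shift 'id' : push -> stack = [T, *, id] (size 3)
  Action 6: reduce by F -> id : pop 1, push F -> stack = [T, *, F] (size 3)
Final stack size: 3

3


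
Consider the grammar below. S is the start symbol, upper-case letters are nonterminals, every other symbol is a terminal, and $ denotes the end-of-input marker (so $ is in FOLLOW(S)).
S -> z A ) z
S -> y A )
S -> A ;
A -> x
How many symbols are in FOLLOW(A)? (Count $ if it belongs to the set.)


S is the start symbol and does not occur in any rule body, so FOLLOW(S) = {$}.
Examining every occurrence of A in a rule body:
  S -> z A ) z : A is followed by terminal ')' -> add ')'
  S -> y A ) : A is followed by terminal ')' -> add ')' (already in the set)
  S -> A ; : A is followed by terminal ';' -> add ';'
  A -> x : A does not occur in the body -> contributes nothing
FOLLOW(A) = {), ;}
Count: 2

2


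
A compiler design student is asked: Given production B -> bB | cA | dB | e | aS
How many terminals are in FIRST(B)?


Production: B -> bB | cA | dB | e | aS
Examining each alternative for leading terminals:
  B -> bB : first terminal = 'b'
  B -> cA : first terminal = 'c'
  B -> dB : first terminal = 'd'
  B -> e : first terminal = 'e'
  B -> aS : first terminal = 'a'
FIRST(B) = {a, b, c, d, e}
Count: 5

5


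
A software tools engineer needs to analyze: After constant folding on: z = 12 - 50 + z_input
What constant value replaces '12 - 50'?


Identifying constant sub-expression:
  Original: z = 12 - 50 + z_input
  12 and 50 are both compile-time constants
  Evaluating: 12 - 50 = -38
  After folding: z = -38 + z_input

-38


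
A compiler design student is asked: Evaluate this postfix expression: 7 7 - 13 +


Processing tokens left to right:
Push 7, Push 7
Pop 7 and 7, compute 7 - 7 = 0, push 0
Push 13
Pop 0 and 13, compute 0 + 13 = 13, push 13
Stack result: 13

13


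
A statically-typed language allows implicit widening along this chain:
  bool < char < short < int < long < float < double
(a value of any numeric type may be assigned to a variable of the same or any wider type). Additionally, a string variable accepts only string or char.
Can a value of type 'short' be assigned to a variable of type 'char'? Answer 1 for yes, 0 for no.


Target variable type: char
Source value type: short
Numeric ranks: short=2, char=1
Widening allowed iff rank(source) <= rank(target): 2 <= 1? No
Result: 0

0


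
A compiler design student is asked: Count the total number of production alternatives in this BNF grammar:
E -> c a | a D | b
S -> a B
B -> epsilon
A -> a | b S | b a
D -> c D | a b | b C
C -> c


Counting alternatives per rule:
  E: 3 alternative(s)
  S: 1 alternative(s)
  B: 1 alternative(s)
  A: 3 alternative(s)
  D: 3 alternative(s)
  C: 1 alternative(s)
Sum: 3 + 1 + 1 + 3 + 3 + 1 = 12

12


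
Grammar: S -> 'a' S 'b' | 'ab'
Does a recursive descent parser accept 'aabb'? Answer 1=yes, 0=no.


Grammar accepts strings of the form a^n b^n (n >= 1)
Word: 'aabb'
Counting: 2 a's and 2 b's
Check: 2 == 2? Yes
Derivation (S -> aSb applied 1 time(s), then S -> ab): S => aSb => aabb
Accepted

1


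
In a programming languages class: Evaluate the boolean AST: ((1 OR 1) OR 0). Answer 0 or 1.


Step 1: Evaluate inner node
  1 OR 1 = 1
Step 2: Evaluate root node
  1 OR 0 = 1

1


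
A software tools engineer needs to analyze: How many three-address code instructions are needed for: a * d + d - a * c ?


Expression: a * d + d - a * c
Generating three-address code (respecting * over +/- precedence):
  Instruction 1: t1 = a * d
  Instruction 2: t2 = a * c
  Instruction 3: t3 = t1 + d
  Instruction 4: t4 = t3 - t2
Total instructions: 4

4


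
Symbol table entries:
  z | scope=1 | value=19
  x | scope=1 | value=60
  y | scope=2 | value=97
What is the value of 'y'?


Searching symbol table for 'y':
  z | scope=1 | value=19
  x | scope=1 | value=60
  y | scope=2 | value=97 <- MATCH
Found 'y' at scope 2 with value 97

97


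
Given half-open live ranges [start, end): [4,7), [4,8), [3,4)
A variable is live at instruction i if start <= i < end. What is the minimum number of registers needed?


Live ranges:
  Var0: [4, 7)
  Var1: [4, 8)
  Var2: [3, 4)
Sweep-line events (position, delta, active):
  pos=3 start -> active=1
  pos=4 end -> active=0
  pos=4 start -> active=1
  pos=4 start -> active=2
  pos=7 end -> active=1
  pos=8 end -> active=0
Maximum simultaneous active: 2
Minimum registers needed: 2

2


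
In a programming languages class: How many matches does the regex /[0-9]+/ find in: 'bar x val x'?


Pattern: /[0-9]+/ (int literals)
Input: 'bar x val x'
Scanning for matches:
Total matches: 0

0


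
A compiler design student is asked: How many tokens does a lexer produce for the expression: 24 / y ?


Scanning '24 / y'
Token 1: '24' -> integer_literal
Token 2: '/' -> operator
Token 3: 'y' -> identifier
Total tokens: 3

3


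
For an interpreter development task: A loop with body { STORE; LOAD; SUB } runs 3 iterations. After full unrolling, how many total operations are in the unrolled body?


Loop body operations: STORE, LOAD, SUB (3 ops per iteration)
Unrolling 3 iterations:
  Iteration 1: STORE, LOAD, SUB (3 ops)
  Iteration 2: STORE, LOAD, SUB (3 ops)
  Iteration 3: STORE, LOAD, SUB (3 ops)
Total: 3 iterations * 3 ops/iter = 9 operations

9


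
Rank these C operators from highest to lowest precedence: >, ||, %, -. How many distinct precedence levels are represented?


Looking up precedence for each operator:
  > -> precedence 4
  || -> precedence 1
  % -> precedence 6
  - -> precedence 5
Sorted highest to lowest: %, -, >, ||
Distinct precedence values: [6, 5, 4, 1]
Number of distinct levels: 4

4


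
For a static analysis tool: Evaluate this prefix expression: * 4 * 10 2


Parsing prefix expression: * 4 * 10 2
Step 1: Innermost operation '* 10 2'
  10 * 2 = 20
Step 2: Outer operation '* 4 [20]'
  4 * 20 = 80

80


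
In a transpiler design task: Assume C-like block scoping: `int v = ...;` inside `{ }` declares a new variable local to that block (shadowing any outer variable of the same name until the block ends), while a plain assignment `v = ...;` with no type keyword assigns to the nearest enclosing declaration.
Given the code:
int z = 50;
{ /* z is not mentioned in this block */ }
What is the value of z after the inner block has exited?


Analyzing scoping rules:
Outer scope: declares z = 50
Inner block: z is neither redeclared nor assigned -> unchanged
After the block -> 50
Result: 50

50


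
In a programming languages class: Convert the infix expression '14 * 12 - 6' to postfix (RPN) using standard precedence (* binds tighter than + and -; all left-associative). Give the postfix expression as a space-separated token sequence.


Applying the shunting-yard algorithm:
  Operand 14 -> output
  Push '*' onto operator stack -> op-stack: [*]
  Operand 12 -> output
  See '-' (prec 1); top '*' (prec 2) >= it -> pop '*' to output
  Push '-' onto operator stack -> op-stack: [-]
  Operand 6 -> output
  End of input: pop '-' to output
Postfix result: 14 12 * 6 -

14 12 * 6 -


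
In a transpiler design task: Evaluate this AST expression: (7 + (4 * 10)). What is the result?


Expression: (7 + (4 * 10))
Evaluating step by step:
  4 * 10 = 40
  7 + 40 = 47
Result: 47

47


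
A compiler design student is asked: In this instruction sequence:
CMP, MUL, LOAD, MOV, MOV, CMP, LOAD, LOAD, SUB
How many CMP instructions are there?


Scanning instruction sequence for CMP:
  Position 1: CMP <- MATCH
  Position 2: MUL
  Position 3: LOAD
  Position 4: MOV
  Position 5: MOV
  Position 6: CMP <- MATCH
  Position 7: LOAD
  Position 8: LOAD
  Position 9: SUB
Matches at positions: [1, 6]
Total CMP count: 2

2


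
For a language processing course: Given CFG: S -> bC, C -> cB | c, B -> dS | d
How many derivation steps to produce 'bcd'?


Grammar: S -> bC, C -> cB | c, B -> dS | d
Deriving 'bcd':
Step 1: S -> bC => bC
Step 2: C -> cB => bcB
Step 3: B -> d => bcd
Total derivation steps: 3

3


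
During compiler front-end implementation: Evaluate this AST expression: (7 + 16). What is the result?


Expression: (7 + 16)
Evaluating step by step:
  7 + 16 = 23
Result: 23

23


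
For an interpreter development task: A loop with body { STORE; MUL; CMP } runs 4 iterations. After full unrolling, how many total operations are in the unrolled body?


Loop body operations: STORE, MUL, CMP (3 ops per iteration)
Unrolling 4 iterations:
  Iteration 1: STORE, MUL, CMP (3 ops)
  Iteration 2: STORE, MUL, CMP (3 ops)
  Iteration 3: STORE, MUL, CMP (3 ops)
  Iteration 4: STORE, MUL, CMP (3 ops)
Total: 4 iterations * 3 ops/iter = 12 operations

12


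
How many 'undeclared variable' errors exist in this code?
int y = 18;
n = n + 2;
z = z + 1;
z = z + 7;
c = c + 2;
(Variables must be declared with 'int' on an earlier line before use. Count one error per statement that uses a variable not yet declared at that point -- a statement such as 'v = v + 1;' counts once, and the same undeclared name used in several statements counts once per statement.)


Scanning code line by line:
  Line 1: declare 'y' -> declared = ['y']
  Line 2: use 'n' -> ERROR (undeclared)
  Line 3: use 'z' -> ERROR (undeclared)
  Line 4: use 'z' -> ERROR (undeclared)
  Line 5: use 'c' -> ERROR (undeclared)
Total undeclared variable errors: 4

4


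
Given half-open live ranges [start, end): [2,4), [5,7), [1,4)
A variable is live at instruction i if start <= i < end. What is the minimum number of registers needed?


Live ranges:
  Var0: [2, 4)
  Var1: [5, 7)
  Var2: [1, 4)
Sweep-line events (position, delta, active):
  pos=1 start -> active=1
  pos=2 start -> active=2
  pos=4 end -> active=1
  pos=4 end -> active=0
  pos=5 start -> active=1
  pos=7 end -> active=0
Maximum simultaneous active: 2
Minimum registers needed: 2

2


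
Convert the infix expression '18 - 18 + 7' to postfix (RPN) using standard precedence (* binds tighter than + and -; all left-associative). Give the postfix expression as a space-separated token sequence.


Applying the shunting-yard algorithm:
  Operand 18 -> output
  Push '-' onto operator stack -> op-stack: [-]
  Operand 18 -> output
  See '+' (prec 1); top '-' (prec 1) >= it -> pop '-' to output
  Push '+' onto operator stack -> op-stack: [+]
  Operand 7 -> output
  End of input: pop '+' to output
Postfix result: 18 18 - 7 +

18 18 - 7 +
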